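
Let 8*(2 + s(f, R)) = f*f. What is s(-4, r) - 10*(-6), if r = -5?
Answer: 60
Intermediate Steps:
s(f, R) = -2 + f²/8 (s(f, R) = -2 + (f*f)/8 = -2 + f²/8)
s(-4, r) - 10*(-6) = (-2 + (⅛)*(-4)²) - 10*(-6) = (-2 + (⅛)*16) + 60 = (-2 + 2) + 60 = 0 + 60 = 60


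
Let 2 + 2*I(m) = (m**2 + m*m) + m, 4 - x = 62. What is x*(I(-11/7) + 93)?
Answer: -266249/49 ≈ -5433.7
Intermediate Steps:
x = -58 (x = 4 - 1*62 = 4 - 62 = -58)
I(m) = -1 + m**2 + m/2 (I(m) = -1 + ((m**2 + m*m) + m)/2 = -1 + ((m**2 + m**2) + m)/2 = -1 + (2*m**2 + m)/2 = -1 + (m + 2*m**2)/2 = -1 + (m**2 + m/2) = -1 + m**2 + m/2)
x*(I(-11/7) + 93) = -58*((-1 + (-11/7)**2 + (-11/7)/2) + 93) = -58*((-1 + (-11*1/7)**2 + (-11*1/7)/2) + 93) = -58*((-1 + (-11/7)**2 + (1/2)*(-11/7)) + 93) = -58*((-1 + 121/49 - 11/14) + 93) = -58*(67/98 + 93) = -58*9181/98 = -266249/49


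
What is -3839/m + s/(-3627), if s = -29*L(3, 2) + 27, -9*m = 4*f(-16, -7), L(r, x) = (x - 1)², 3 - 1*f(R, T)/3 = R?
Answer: 41772311/275652 ≈ 151.54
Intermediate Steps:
f(R, T) = 9 - 3*R
L(r, x) = (-1 + x)²
m = -76/3 (m = -4*(9 - 3*(-16))/9 = -4*(9 + 48)/9 = -4*57/9 = -⅑*228 = -76/3 ≈ -25.333)
s = -2 (s = -29*(-1 + 2)² + 27 = -29*1² + 27 = -29*1 + 27 = -29 + 27 = -2)
-3839/m + s/(-3627) = -3839/(-76/3) - 2/(-3627) = -3839*(-3/76) - 2*(-1/3627) = 11517/76 + 2/3627 = 41772311/275652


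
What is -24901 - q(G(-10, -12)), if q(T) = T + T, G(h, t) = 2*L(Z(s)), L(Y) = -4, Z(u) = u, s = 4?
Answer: -24885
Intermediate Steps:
G(h, t) = -8 (G(h, t) = 2*(-4) = -8)
q(T) = 2*T
-24901 - q(G(-10, -12)) = -24901 - 2*(-8) = -24901 - 1*(-16) = -24901 + 16 = -24885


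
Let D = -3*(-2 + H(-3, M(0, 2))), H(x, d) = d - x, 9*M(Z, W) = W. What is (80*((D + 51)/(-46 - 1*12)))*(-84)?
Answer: 159040/29 ≈ 5484.1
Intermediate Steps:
M(Z, W) = W/9
D = -11/3 (D = -3*(-2 + ((⅑)*2 - 1*(-3))) = -3*(-2 + (2/9 + 3)) = -3*(-2 + 29/9) = -3*11/9 = -11/3 ≈ -3.6667)
(80*((D + 51)/(-46 - 1*12)))*(-84) = (80*((-11/3 + 51)/(-46 - 1*12)))*(-84) = (80*(142/(3*(-46 - 12))))*(-84) = (80*((142/3)/(-58)))*(-84) = (80*((142/3)*(-1/58)))*(-84) = (80*(-71/87))*(-84) = -5680/87*(-84) = 159040/29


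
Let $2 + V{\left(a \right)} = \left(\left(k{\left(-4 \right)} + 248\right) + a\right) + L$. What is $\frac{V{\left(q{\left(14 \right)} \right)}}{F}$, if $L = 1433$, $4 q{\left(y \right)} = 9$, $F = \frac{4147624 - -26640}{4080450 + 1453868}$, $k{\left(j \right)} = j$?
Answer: $\frac{18564869731}{8348528} \approx 2223.7$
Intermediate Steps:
$F = \frac{2087132}{2767159}$ ($F = \frac{4147624 + 26640}{5534318} = 4174264 \cdot \frac{1}{5534318} = \frac{2087132}{2767159} \approx 0.75425$)
$q{\left(y \right)} = \frac{9}{4}$ ($q{\left(y \right)} = \frac{1}{4} \cdot 9 = \frac{9}{4}$)
$V{\left(a \right)} = 1675 + a$ ($V{\left(a \right)} = -2 + \left(\left(\left(-4 + 248\right) + a\right) + 1433\right) = -2 + \left(\left(244 + a\right) + 1433\right) = -2 + \left(1677 + a\right) = 1675 + a$)
$\frac{V{\left(q{\left(14 \right)} \right)}}{F} = \frac{1675 + \frac{9}{4}}{\frac{2087132}{2767159}} = \frac{6709}{4} \cdot \frac{2767159}{2087132} = \frac{18564869731}{8348528}$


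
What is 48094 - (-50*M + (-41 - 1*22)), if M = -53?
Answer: 45507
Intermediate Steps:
48094 - (-50*M + (-41 - 1*22)) = 48094 - (-50*(-53) + (-41 - 1*22)) = 48094 - (2650 + (-41 - 22)) = 48094 - (2650 - 63) = 48094 - 1*2587 = 48094 - 2587 = 45507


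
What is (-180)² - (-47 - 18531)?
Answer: 50978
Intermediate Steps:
(-180)² - (-47 - 18531) = 32400 - 1*(-18578) = 32400 + 18578 = 50978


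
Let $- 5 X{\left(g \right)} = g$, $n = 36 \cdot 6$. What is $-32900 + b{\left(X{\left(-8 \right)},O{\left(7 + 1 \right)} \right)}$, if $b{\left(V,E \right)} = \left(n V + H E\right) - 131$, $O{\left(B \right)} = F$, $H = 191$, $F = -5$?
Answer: $- \frac{168202}{5} \approx -33640.0$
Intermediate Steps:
$n = 216$
$O{\left(B \right)} = -5$
$X{\left(g \right)} = - \frac{g}{5}$
$b{\left(V,E \right)} = -131 + 191 E + 216 V$ ($b{\left(V,E \right)} = \left(216 V + 191 E\right) - 131 = \left(191 E + 216 V\right) - 131 = -131 + 191 E + 216 V$)
$-32900 + b{\left(X{\left(-8 \right)},O{\left(7 + 1 \right)} \right)} = -32900 + \left(-131 + 191 \left(-5\right) + 216 \left(\left(- \frac{1}{5}\right) \left(-8\right)\right)\right) = -32900 - \frac{3702}{5} = - \frac{168202}{5}$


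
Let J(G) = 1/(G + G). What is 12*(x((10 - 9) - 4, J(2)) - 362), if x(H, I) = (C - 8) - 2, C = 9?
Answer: -4356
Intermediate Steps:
J(G) = 1/(2*G)
x(H, I) = -1 (x(H, I) = (9 - 8) - 2 = 1 - 2 = -1)
12*(x((10 - 9) - 4, J(2)) - 362) = 12*(-1 - 362) = 12*(-363) = -4356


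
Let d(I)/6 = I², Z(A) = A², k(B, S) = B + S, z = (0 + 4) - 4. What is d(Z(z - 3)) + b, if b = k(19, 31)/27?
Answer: 13172/27 ≈ 487.85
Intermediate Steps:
z = 0 (z = 4 - 4 = 0)
b = 50/27 (b = (19 + 31)/27 = 50*(1/27) = 50/27 ≈ 1.8519)
d(I) = 6*I²
d(Z(z - 3)) + b = 6*((0 - 3)²)² + 50/27 = 6*((-3)²)² + 50/27 = 6*9² + 50/27 = 6*81 + 50/27 = 486 + 50/27 = 13172/27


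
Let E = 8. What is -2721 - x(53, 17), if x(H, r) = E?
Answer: -2729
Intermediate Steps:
x(H, r) = 8
-2721 - x(53, 17) = -2721 - 1*8 = -2721 - 8 = -2729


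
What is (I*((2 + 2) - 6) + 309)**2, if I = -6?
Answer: 103041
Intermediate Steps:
(I*((2 + 2) - 6) + 309)**2 = (-6*((2 + 2) - 6) + 309)**2 = (-6*(4 - 6) + 309)**2 = (-6*(-2) + 309)**2 = (12 + 309)**2 = 321**2 = 103041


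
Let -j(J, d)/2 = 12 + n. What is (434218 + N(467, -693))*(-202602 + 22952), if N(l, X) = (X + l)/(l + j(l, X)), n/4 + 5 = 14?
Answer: -28940654231800/371 ≈ -7.8007e+10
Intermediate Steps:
n = 36 (n = -20 + 4*14 = -20 + 56 = 36)
j(J, d) = -96 (j(J, d) = -2*(12 + 36) = -2*48 = -96)
N(l, X) = (X + l)/(-96 + l) (N(l, X) = (X + l)/(l - 96) = (X + l)/(-96 + l))
(434218 + N(467, -693))*(-202602 + 22952) = (434218 + (-693 + 467)/(-96 + 467))*(-202602 + 22952) = (434218 - 226/371)*(-179650) = (161094652/371)*(-179650) = -28940654231800/371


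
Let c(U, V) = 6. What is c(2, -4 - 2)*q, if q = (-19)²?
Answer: 2166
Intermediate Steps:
q = 361
c(2, -4 - 2)*q = 6*361 = 2166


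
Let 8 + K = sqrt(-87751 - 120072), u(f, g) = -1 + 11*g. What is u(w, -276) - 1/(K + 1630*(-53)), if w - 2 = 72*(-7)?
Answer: -22670665017001/7464822227 + I*sqrt(207823)/7464822227 ≈ -3037.0 + 6.107e-8*I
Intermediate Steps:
w = -502 (w = 2 + 72*(-7) = 2 - 504 = -502)
K = -8 + I*sqrt(207823) (K = -8 + sqrt(-87751 - 120072) = -8 + sqrt(-207823) = -8 + I*sqrt(207823) ≈ -8.0 + 455.88*I)
u(w, -276) - 1/(K + 1630*(-53)) = (-1 + 11*(-276)) - 1/((-8 + I*sqrt(207823)) + 1630*(-53)) = (-1 - 3036) - 1/((-8 + I*sqrt(207823)) - 86390) = -3037 - 1/(-86398 + I*sqrt(207823))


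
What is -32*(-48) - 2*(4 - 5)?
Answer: 1538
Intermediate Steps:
-32*(-48) - 2*(4 - 5) = 1536 - 2*(-1) = 1536 + 2 = 1538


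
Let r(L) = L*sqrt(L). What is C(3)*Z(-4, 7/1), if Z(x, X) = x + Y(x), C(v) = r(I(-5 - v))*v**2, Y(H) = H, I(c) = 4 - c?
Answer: -1728*sqrt(3) ≈ -2993.0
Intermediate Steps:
r(L) = L**(3/2)
C(v) = v**2*(9 + v)**(3/2) (C(v) = (4 - (-5 - v))**(3/2)*v**2 = (4 + (5 + v))**(3/2)*v**2 = (9 + v)**(3/2)*v**2 = v**2*(9 + v)**(3/2))
Z(x, X) = 2*x (Z(x, X) = x + x = 2*x)
C(3)*Z(-4, 7/1) = (3**2*(9 + 3)**(3/2))*(2*(-4)) = (9*12**(3/2))*(-8) = (9*(24*sqrt(3)))*(-8) = (216*sqrt(3))*(-8) = -1728*sqrt(3)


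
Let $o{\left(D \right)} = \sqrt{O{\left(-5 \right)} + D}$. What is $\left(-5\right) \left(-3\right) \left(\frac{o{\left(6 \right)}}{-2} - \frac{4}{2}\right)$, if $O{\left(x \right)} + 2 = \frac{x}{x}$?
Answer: $-30 - \frac{15 \sqrt{5}}{2} \approx -46.771$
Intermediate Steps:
$O{\left(x \right)} = -1$ ($O{\left(x \right)} = -2 + \frac{x}{x} = -2 + 1 = -1$)
$o{\left(D \right)} = \sqrt{-1 + D}$
$\left(-5\right) \left(-3\right) \left(\frac{o{\left(6 \right)}}{-2} - \frac{4}{2}\right) = \left(-5\right) \left(-3\right) \left(\frac{\sqrt{-1 + 6}}{-2} - \frac{4}{2}\right) = 15 \left(\sqrt{5} \left(- \frac{1}{2}\right) - 2\right) = 15 \left(- \frac{\sqrt{5}}{2} - 2\right) = 15 \left(-2 - \frac{\sqrt{5}}{2}\right) = -30 - \frac{15 \sqrt{5}}{2}$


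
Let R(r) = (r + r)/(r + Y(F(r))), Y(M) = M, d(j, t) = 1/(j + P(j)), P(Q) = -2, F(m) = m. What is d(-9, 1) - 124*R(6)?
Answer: -1365/11 ≈ -124.09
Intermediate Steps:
d(j, t) = 1/(-2 + j) (d(j, t) = 1/(j - 2) = 1/(-2 + j))
R(r) = 1 (R(r) = (r + r)/(r + r) = (2*r)/((2*r)) = (2*r)*(1/(2*r)) = 1)
d(-9, 1) - 124*R(6) = 1/(-2 - 9) - 124*1 = 1/(-11) - 124 = -1/11 - 124 = -1365/11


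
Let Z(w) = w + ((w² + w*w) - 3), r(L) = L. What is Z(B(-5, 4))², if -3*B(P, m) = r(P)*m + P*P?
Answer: 64/81 ≈ 0.79012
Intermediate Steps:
B(P, m) = -P²/3 - P*m/3 (B(P, m) = -(P*m + P*P)/3 = -(P*m + P²)/3 = -(P² + P*m)/3 = -P²/3 - P*m/3)
Z(w) = -3 + w + 2*w² (Z(w) = w + ((w² + w²) - 3) = w + (2*w² - 3) = w + (-3 + 2*w²) = -3 + w + 2*w²)
Z(B(-5, 4))² = (-3 + (⅓)*(-5)*(-1*(-5) - 1*4) + 2*((⅓)*(-5)*(-1*(-5) - 1*4))²)² = (-3 + (⅓)*(-5)*(5 - 4) + 2*((⅓)*(-5)*(5 - 4))²)² = (-3 + (⅓)*(-5)*1 + 2*((⅓)*(-5)*1)²)² = (-3 - 5/3 + 2*(-5/3)²)² = (-3 - 5/3 + 2*(25/9))² = (-3 - 5/3 + 50/9)² = (8/9)² = 64/81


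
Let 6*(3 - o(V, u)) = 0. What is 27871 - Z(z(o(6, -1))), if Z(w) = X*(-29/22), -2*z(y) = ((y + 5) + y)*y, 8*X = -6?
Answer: 2452561/88 ≈ 27870.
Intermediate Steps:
X = -¾ (X = (⅛)*(-6) = -¾ ≈ -0.75000)
o(V, u) = 3 (o(V, u) = 3 - ⅙*0 = 3 + 0 = 3)
z(y) = -y*(5 + 2*y)/2 (z(y) = -((y + 5) + y)*y/2 = -((5 + y) + y)*y/2 = -(5 + 2*y)*y/2 = -y*(5 + 2*y)/2)
Z(w) = 87/88 (Z(w) = -(-87)/(4*22) = -¾*(-29/22) = 87/88)
27871 - Z(z(o(6, -1))) = 27871 - 1*87/88 = 27871 - 87/88 = 2452561/88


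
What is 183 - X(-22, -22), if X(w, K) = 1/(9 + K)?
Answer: 2380/13 ≈ 183.08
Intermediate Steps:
183 - X(-22, -22) = 183 - 1/(9 - 22) = 183 - 1/(-13) = 183 - 1*(-1/13) = 183 + 1/13 = 2380/13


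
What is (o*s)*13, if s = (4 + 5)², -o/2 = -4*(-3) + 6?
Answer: -37908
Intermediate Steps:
o = -36 (o = -2*(-4*(-3) + 6) = -2*(12 + 6) = -2*18 = -36)
s = 81 (s = 9² = 81)
(o*s)*13 = -36*81*13 = -2916*13 = -37908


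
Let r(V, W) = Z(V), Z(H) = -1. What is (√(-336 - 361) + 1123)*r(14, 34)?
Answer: -1123 - I*√697 ≈ -1123.0 - 26.401*I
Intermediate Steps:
r(V, W) = -1
(√(-336 - 361) + 1123)*r(14, 34) = (√(-336 - 361) + 1123)*(-1) = (√(-697) + 1123)*(-1) = (I*√697 + 1123)*(-1) = (1123 + I*√697)*(-1) = -1123 - I*√697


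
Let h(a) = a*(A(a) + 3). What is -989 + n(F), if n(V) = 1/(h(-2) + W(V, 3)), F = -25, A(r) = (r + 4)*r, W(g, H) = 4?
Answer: -5933/6 ≈ -988.83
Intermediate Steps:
A(r) = r*(4 + r) (A(r) = (4 + r)*r = r*(4 + r))
h(a) = a*(3 + a*(4 + a)) (h(a) = a*(a*(4 + a) + 3) = a*(3 + a*(4 + a)))
n(V) = ⅙ (n(V) = 1/(-2*(3 - 2*(4 - 2)) + 4) = 1/(-2*(3 - 2*2) + 4) = 1/(-2*(3 - 4) + 4) = 1/(-2*(-1) + 4) = 1/(2 + 4) = 1/6 = ⅙)
-989 + n(F) = -989 + ⅙ = -5933/6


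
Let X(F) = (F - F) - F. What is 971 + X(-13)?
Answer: 984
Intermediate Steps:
X(F) = -F (X(F) = 0 - F = -F)
971 + X(-13) = 971 - 1*(-13) = 971 + 13 = 984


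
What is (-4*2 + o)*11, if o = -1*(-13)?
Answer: 55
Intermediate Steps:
o = 13
(-4*2 + o)*11 = (-4*2 + 13)*11 = (-8 + 13)*11 = 5*11 = 55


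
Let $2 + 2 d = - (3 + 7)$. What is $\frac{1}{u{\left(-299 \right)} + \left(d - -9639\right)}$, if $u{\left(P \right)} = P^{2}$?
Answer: $\frac{1}{99034} \approx 1.0098 \cdot 10^{-5}$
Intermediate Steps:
$d = -6$ ($d = -1 + \frac{\left(-1\right) \left(3 + 7\right)}{2} = -1 + \frac{\left(-1\right) 10}{2} = -1 + \frac{1}{2} \left(-10\right) = -1 - 5 = -6$)
$\frac{1}{u{\left(-299 \right)} + \left(d - -9639\right)} = \frac{1}{\left(-299\right)^{2} - -9633} = \frac{1}{89401 + \left(-6 + 9639\right)} = \frac{1}{89401 + 9633} = \frac{1}{99034}$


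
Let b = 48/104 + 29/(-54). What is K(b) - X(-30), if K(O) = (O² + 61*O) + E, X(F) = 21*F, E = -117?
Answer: 250541695/492804 ≈ 508.40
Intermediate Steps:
b = -53/702 (b = 48*(1/104) + 29*(-1/54) = 6/13 - 29/54 = -53/702 ≈ -0.075499)
K(O) = -117 + O² + 61*O (K(O) = (O² + 61*O) - 117 = -117 + O² + 61*O)
K(b) - X(-30) = (-117 + (-53/702)² + 61*(-53/702)) - 21*(-30) = (-117 + 2809/492804 - 3233/702) - 1*(-630) = -59924825/492804 + 630 = 250541695/492804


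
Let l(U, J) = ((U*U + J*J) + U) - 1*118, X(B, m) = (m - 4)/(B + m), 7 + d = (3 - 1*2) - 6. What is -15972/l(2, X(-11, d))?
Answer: 704099/4916 ≈ 143.23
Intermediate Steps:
d = -12 (d = -7 + ((3 - 1*2) - 6) = -7 + ((3 - 2) - 6) = -7 + (1 - 6) = -7 - 5 = -12)
X(B, m) = (-4 + m)/(B + m)
l(U, J) = -118 + U + J² + U² (l(U, J) = ((U² + J²) + U) - 118 = ((J² + U²) + U) - 118 = (U + J² + U²) - 118 = -118 + U + J² + U²)
-15972/l(2, X(-11, d)) = -15972/(-118 + 2 + ((-4 - 12)/(-11 - 12))² + 2²) = -15972/(-118 + 2 + (-16/(-23))² + 4) = -15972/(-118 + 2 + (-1/23*(-16))² + 4) = -15972/(-118 + 2 + (16/23)² + 4) = -15972/(-118 + 2 + 256/529 + 4) = -15972/(-58992/529) = -15972*(-529/58992) = 704099/4916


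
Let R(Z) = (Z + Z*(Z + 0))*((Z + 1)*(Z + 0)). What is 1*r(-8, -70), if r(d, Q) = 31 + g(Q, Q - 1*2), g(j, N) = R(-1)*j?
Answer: 31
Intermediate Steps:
R(Z) = Z*(1 + Z)*(Z + Z²) (R(Z) = (Z + Z*Z)*((1 + Z)*Z) = (Z + Z²)*(Z*(1 + Z)) = Z*(1 + Z)*(Z + Z²))
g(j, N) = 0 (g(j, N) = ((-1)²*(1 + (-1)² + 2*(-1)))*j = (1*(1 + 1 - 2))*j = (1*0)*j = 0*j = 0)
r(d, Q) = 31 (r(d, Q) = 31 + 0 = 31)
1*r(-8, -70) = 1*31 = 31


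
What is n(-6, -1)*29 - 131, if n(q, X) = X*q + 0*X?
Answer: 43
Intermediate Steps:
n(q, X) = X*q (n(q, X) = X*q + 0 = X*q)
n(-6, -1)*29 - 131 = -1*(-6)*29 - 131 = 6*29 - 131 = 174 - 131 = 43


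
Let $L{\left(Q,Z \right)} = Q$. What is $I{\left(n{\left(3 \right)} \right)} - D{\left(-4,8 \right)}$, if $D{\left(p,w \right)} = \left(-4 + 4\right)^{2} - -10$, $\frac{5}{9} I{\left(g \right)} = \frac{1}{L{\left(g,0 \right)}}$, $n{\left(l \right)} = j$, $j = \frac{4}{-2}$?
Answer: $- \frac{109}{10} \approx -10.9$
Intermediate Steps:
$j = -2$ ($j = 4 \left(- \frac{1}{2}\right) = -2$)
$n{\left(l \right)} = -2$
$I{\left(g \right)} = \frac{9}{5 g}$
$D{\left(p,w \right)} = 10$ ($D{\left(p,w \right)} = 0^{2} + 10 = 0 + 10 = 10$)
$I{\left(n{\left(3 \right)} \right)} - D{\left(-4,8 \right)} = \frac{9}{5 \left(-2\right)} - 10 = \frac{9}{5} \left(- \frac{1}{2}\right) - 10 = - \frac{9}{10} - 10 = - \frac{109}{10}$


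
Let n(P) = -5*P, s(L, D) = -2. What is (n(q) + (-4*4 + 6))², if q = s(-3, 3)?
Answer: 0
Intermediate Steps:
q = -2
(n(q) + (-4*4 + 6))² = (-5*(-2) + (-4*4 + 6))² = (10 + (-16 + 6))² = (10 - 10)² = 0² = 0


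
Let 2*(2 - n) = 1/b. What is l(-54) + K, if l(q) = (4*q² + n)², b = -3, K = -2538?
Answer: 4899488641/36 ≈ 1.3610e+8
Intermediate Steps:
n = 13/6 (n = 2 - ½/(-3) = 2 - ½*(-⅓) = 2 + ⅙ = 13/6 ≈ 2.1667)
l(q) = (13/6 + 4*q²)² (l(q) = (4*q² + 13/6)² = (13/6 + 4*q²)²)
l(-54) + K = (13 + 24*(-54)²)²/36 - 2538 = (13 + 24*2916)²/36 - 2538 = (13 + 69984)²/36 - 2538 = (1/36)*69997² - 2538 = (1/36)*4899580009 - 2538 = 4899580009/36 - 2538 = 4899488641/36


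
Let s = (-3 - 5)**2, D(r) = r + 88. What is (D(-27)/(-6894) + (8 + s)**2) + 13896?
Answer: 131537459/6894 ≈ 19080.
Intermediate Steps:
D(r) = 88 + r
s = 64 (s = (-8)**2 = 64)
(D(-27)/(-6894) + (8 + s)**2) + 13896 = ((88 - 27)/(-6894) + (8 + 64)**2) + 13896 = (61*(-1/6894) + 72**2) + 13896 = (-61/6894 + 5184) + 13896 = 35738435/6894 + 13896 = 131537459/6894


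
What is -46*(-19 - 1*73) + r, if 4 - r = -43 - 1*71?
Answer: 4350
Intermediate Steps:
r = 118 (r = 4 - (-43 - 1*71) = 4 - (-43 - 71) = 4 - 1*(-114) = 4 + 114 = 118)
-46*(-19 - 1*73) + r = -46*(-19 - 1*73) + 118 = -46*(-19 - 73) + 118 = -46*(-92) + 118 = 4232 + 118 = 4350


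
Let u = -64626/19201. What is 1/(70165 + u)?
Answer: 19201/1347173539 ≈ 1.4253e-5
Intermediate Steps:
u = -64626/19201 (u = -64626*1/19201 = -64626/19201 ≈ -3.3658)
1/(70165 + u) = 1/(70165 - 64626/19201) = 1/(1347173539/19201) = 19201/1347173539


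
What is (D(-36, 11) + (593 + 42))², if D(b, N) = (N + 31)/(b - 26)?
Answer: 386672896/961 ≈ 4.0237e+5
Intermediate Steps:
D(b, N) = (31 + N)/(-26 + b)
(D(-36, 11) + (593 + 42))² = ((31 + 11)/(-26 - 36) + (593 + 42))² = (42/(-62) + 635)² = (-1/62*42 + 635)² = (-21/31 + 635)² = (19664/31)² = 386672896/961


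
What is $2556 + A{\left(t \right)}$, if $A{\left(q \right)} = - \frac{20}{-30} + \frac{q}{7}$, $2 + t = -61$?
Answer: $\frac{7643}{3} \approx 2547.7$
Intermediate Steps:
$t = -63$ ($t = -2 - 61 = -63$)
$A{\left(q \right)} = \frac{2}{3} + \frac{q}{7}$ ($A{\left(q \right)} = \left(-20\right) \left(- \frac{1}{30}\right) + q \frac{1}{7} = \frac{2}{3} + \frac{q}{7}$)
$2556 + A{\left(t \right)} = 2556 + \left(\frac{2}{3} + \frac{1}{7} \left(-63\right)\right) = 2556 + \left(\frac{2}{3} - 9\right) = 2556 - \frac{25}{3} = \frac{7643}{3}$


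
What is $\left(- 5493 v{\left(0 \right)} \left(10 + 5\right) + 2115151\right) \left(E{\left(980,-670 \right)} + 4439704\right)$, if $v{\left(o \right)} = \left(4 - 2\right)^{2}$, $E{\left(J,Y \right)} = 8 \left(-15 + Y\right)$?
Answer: $7917621781904$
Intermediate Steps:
$E{\left(J,Y \right)} = -120 + 8 Y$
$v{\left(o \right)} = 4$ ($v{\left(o \right)} = 2^{2} = 4$)
$\left(- 5493 v{\left(0 \right)} \left(10 + 5\right) + 2115151\right) \left(E{\left(980,-670 \right)} + 4439704\right) = \left(- 5493 \cdot 4 \left(10 + 5\right) + 2115151\right) \left(\left(-120 + 8 \left(-670\right)\right) + 4439704\right) = \left(- 5493 \cdot 4 \cdot 15 + 2115151\right) \left(\left(-120 - 5360\right) + 4439704\right) = \left(\left(-5493\right) 60 + 2115151\right) \left(-5480 + 4439704\right) = \left(-329580 + 2115151\right) 4434224 = 1785571 \cdot 4434224 = 7917621781904$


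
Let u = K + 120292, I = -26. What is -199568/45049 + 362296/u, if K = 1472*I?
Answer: -11873714/923729745 ≈ -0.012854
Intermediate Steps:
K = -38272 (K = 1472*(-26) = -38272)
u = 82020 (u = -38272 + 120292 = 82020)
-199568/45049 + 362296/u = -199568/45049 + 362296/82020 = -199568*1/45049 + 362296*(1/82020) = -199568/45049 + 90574/20505 = -11873714/923729745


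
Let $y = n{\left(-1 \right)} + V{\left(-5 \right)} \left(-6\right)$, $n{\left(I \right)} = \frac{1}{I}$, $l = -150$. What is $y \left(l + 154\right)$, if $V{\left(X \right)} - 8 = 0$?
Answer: $-196$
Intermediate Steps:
$V{\left(X \right)} = 8$ ($V{\left(X \right)} = 8 + 0 = 8$)
$y = -49$ ($y = \frac{1}{-1} + 8 \left(-6\right) = -1 - 48 = -49$)
$y \left(l + 154\right) = - 49 \left(-150 + 154\right) = \left(-49\right) 4 = -196$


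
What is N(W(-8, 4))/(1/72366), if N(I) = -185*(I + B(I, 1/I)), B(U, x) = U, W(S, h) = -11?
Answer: 294529620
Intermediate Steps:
N(I) = -370*I (N(I) = -185*(I + I) = -370*I)
N(W(-8, 4))/(1/72366) = (-370*(-11))/(1/72366) = 4070/(1/72366) = 4070*72366 = 294529620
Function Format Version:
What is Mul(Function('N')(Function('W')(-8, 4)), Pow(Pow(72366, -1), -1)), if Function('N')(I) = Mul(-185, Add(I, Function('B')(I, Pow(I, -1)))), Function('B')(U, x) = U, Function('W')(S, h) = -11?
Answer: 294529620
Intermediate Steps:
Function('N')(I) = Mul(-370, I) (Function('N')(I) = Mul(-185, Add(I, I)) = Mul(-185, Mul(2, I)) = Mul(-370, I))
Mul(Function('N')(Function('W')(-8, 4)), Pow(Pow(72366, -1), -1)) = Mul(Mul(-370, -11), Pow(Pow(72366, -1), -1)) = Mul(4070, Pow(Rational(1, 72366), -1)) = Mul(4070, 72366) = 294529620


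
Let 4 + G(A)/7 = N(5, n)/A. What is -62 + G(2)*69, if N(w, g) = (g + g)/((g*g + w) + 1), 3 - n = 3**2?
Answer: -2063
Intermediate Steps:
n = -6 (n = 3 - 1*3**2 = 3 - 1*9 = 3 - 9 = -6)
N(w, g) = 2*g/(1 + w + g**2) (N(w, g) = (2*g)/((g**2 + w) + 1) = (2*g)/((w + g**2) + 1) = (2*g)/(1 + w + g**2) = 2*g/(1 + w + g**2))
G(A) = -28 - 2/A (G(A) = -28 + 7*((2*(-6)/(1 + 5 + (-6)**2))/A) = -28 + 7*((2*(-6)/(1 + 5 + 36))/A) = -28 + 7*((2*(-6)/42)/A) = -28 + 7*((2*(-6)*(1/42))/A) = -28 + 7*(-2/(7*A)) = -28 - 2/A)
-62 + G(2)*69 = -62 + (-28 - 2/2)*69 = -62 + (-28 - 2*1/2)*69 = -62 + (-28 - 1)*69 = -62 - 29*69 = -62 - 2001 = -2063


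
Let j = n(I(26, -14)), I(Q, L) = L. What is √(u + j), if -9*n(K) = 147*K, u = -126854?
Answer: 2*I*√284907/3 ≈ 355.84*I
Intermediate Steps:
n(K) = -49*K/3
j = 686/3 (j = -49/3*(-14) = 686/3 ≈ 228.67)
√(u + j) = √(-126854 + 686/3) = √(-379876/3) = 2*I*√284907/3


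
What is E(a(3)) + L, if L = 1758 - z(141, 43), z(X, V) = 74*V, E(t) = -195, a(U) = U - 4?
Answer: -1619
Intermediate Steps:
a(U) = -4 + U
L = -1424 (L = 1758 - 74*43 = 1758 - 1*3182 = 1758 - 3182 = -1424)
E(a(3)) + L = -195 - 1424 = -1619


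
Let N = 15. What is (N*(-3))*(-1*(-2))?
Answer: -90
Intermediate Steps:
(N*(-3))*(-1*(-2)) = (15*(-3))*(-1*(-2)) = -45*2 = -90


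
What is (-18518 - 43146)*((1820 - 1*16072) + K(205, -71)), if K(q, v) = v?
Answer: 883213472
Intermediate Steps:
(-18518 - 43146)*((1820 - 1*16072) + K(205, -71)) = (-18518 - 43146)*((1820 - 1*16072) - 71) = -61664*((1820 - 16072) - 71) = -61664*(-14252 - 71) = -61664*(-14323) = 883213472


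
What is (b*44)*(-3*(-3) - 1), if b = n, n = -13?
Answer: -4576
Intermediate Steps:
b = -13
(b*44)*(-3*(-3) - 1) = (-13*44)*(-3*(-3) - 1) = -572*(9 - 1) = -572*8 = -4576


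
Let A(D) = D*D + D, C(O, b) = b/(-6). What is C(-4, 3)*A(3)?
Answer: -6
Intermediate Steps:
C(O, b) = -b/6 (C(O, b) = b*(-1/6) = -b/6)
A(D) = D + D**2 (A(D) = D**2 + D = D + D**2)
C(-4, 3)*A(3) = (-1/6*3)*(3*(1 + 3)) = -3*4/2 = -1/2*12 = -6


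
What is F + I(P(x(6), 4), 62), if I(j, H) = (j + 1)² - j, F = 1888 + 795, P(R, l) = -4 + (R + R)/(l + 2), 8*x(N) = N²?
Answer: 10751/4 ≈ 2687.8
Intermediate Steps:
x(N) = N²/8
P(R, l) = -4 + 2*R/(2 + l) (P(R, l) = -4 + (2*R)/(2 + l) = -4 + 2*R/(2 + l))
F = 2683
I(j, H) = (1 + j)² - j
F + I(P(x(6), 4), 62) = 2683 + ((1 + 2*(-4 + (⅛)*6² - 2*4)/(2 + 4))² - 2*(-4 + (⅛)*6² - 2*4)/(2 + 4)) = 2683 + ((1 + 2*(-4 + (⅛)*36 - 8)/6)² - 2*(-4 + (⅛)*36 - 8)/6) = 2683 + ((1 + 2*(⅙)*(-4 + 9/2 - 8))² - 2*(-4 + 9/2 - 8)/6) = 2683 + ((1 + 2*(⅙)*(-15/2))² - 2*(-15)/(6*2)) = 2683 + ((1 - 5/2)² - 1*(-5/2)) = 2683 + ((-3/2)² + 5/2) = 2683 + (9/4 + 5/2) = 2683 + 19/4 = 10751/4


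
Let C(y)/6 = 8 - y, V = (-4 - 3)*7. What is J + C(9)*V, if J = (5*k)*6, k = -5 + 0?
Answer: 144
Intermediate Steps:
k = -5
V = -49 (V = -7*7 = -49)
C(y) = 48 - 6*y (C(y) = 6*(8 - y) = 48 - 6*y)
J = -150 (J = (5*(-5))*6 = -25*6 = -150)
J + C(9)*V = -150 + (48 - 6*9)*(-49) = -150 + (48 - 54)*(-49) = -150 - 6*(-49) = -150 + 294 = 144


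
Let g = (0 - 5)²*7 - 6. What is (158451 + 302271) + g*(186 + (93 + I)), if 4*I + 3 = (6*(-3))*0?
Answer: 2030985/4 ≈ 5.0775e+5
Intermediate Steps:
I = -¾ (I = -¾ + ((6*(-3))*0)/4 = -¾ + (-18*0)/4 = -¾ + (¼)*0 = -¾ + 0 = -¾ ≈ -0.75000)
g = 169 (g = (-5)²*7 - 6 = 25*7 - 6 = 175 - 6 = 169)
(158451 + 302271) + g*(186 + (93 + I)) = (158451 + 302271) + 169*(186 + (93 - ¾)) = 460722 + 169*(186 + 369/4) = 460722 + 169*(1113/4) = 460722 + 188097/4 = 2030985/4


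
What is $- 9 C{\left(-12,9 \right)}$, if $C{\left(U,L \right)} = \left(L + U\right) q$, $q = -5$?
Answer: $-135$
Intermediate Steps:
$C{\left(U,L \right)} = - 5 L - 5 U$ ($C{\left(U,L \right)} = \left(L + U\right) \left(-5\right) = - 5 L - 5 U$)
$- 9 C{\left(-12,9 \right)} = - 9 \left(\left(-5\right) 9 - -60\right) = - 9 \left(-45 + 60\right) = \left(-9\right) 15 = -135$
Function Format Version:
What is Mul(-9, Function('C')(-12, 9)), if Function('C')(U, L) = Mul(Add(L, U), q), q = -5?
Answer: -135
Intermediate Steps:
Function('C')(U, L) = Add(Mul(-5, L), Mul(-5, U)) (Function('C')(U, L) = Mul(Add(L, U), -5) = Add(Mul(-5, L), Mul(-5, U)))
Mul(-9, Function('C')(-12, 9)) = Mul(-9, Add(Mul(-5, 9), Mul(-5, -12))) = Mul(-9, Add(-45, 60)) = Mul(-9, 15) = -135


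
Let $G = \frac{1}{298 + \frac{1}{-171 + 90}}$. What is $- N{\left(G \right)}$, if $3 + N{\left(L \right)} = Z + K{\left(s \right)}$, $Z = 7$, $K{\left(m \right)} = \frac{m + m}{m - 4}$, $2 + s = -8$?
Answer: $- \frac{38}{7} \approx -5.4286$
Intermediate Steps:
$s = -10$ ($s = -2 - 8 = -10$)
$K{\left(m \right)} = \frac{2 m}{-4 + m}$
$G = \frac{81}{24137}$ ($G = \frac{1}{298 + \frac{1}{-81}} = \frac{1}{298 - \frac{1}{81}} = \frac{1}{\frac{24137}{81}} = \frac{81}{24137} \approx 0.0033558$)
$N{\left(L \right)} = \frac{38}{7}$ ($N{\left(L \right)} = -3 + \left(7 + 2 \left(-10\right) \frac{1}{-4 - 10}\right) = -3 + \left(7 + 2 \left(-10\right) \frac{1}{-14}\right) = -3 + \left(7 + 2 \left(-10\right) \left(- \frac{1}{14}\right)\right) = -3 + \left(7 + \frac{10}{7}\right) = -3 + \frac{59}{7} = \frac{38}{7}$)
$- N{\left(G \right)} = \left(-1\right) \frac{38}{7} = - \frac{38}{7}$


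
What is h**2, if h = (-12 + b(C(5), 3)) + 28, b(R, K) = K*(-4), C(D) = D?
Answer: 16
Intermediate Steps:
b(R, K) = -4*K
h = 4 (h = (-12 - 4*3) + 28 = (-12 - 12) + 28 = -24 + 28 = 4)
h**2 = 4**2 = 16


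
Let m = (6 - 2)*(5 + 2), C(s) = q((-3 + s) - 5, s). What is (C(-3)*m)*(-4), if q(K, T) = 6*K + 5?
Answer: 6832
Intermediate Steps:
q(K, T) = 5 + 6*K
C(s) = -43 + 6*s (C(s) = 5 + 6*((-3 + s) - 5) = 5 + 6*(-8 + s) = 5 + (-48 + 6*s) = -43 + 6*s)
m = 28 (m = 4*7 = 28)
(C(-3)*m)*(-4) = ((-43 + 6*(-3))*28)*(-4) = ((-43 - 18)*28)*(-4) = -61*28*(-4) = -1708*(-4) = 6832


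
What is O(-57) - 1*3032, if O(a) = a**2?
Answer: 217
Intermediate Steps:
O(-57) - 1*3032 = (-57)**2 - 1*3032 = 3249 - 3032 = 217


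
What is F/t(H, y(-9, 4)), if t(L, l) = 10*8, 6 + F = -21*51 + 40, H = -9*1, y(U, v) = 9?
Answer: -1037/80 ≈ -12.962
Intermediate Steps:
H = -9
F = -1037 (F = -6 + (-21*51 + 40) = -6 + (-1071 + 40) = -6 - 1031 = -1037)
t(L, l) = 80
F/t(H, y(-9, 4)) = -1037/80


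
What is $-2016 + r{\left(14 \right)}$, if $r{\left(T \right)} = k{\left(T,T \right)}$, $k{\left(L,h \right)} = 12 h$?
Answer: $-1848$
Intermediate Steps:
$r{\left(T \right)} = 12 T$
$-2016 + r{\left(14 \right)} = -2016 + 12 \cdot 14 = -2016 + 168 = -1848$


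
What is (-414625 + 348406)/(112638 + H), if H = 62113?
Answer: -66219/174751 ≈ -0.37893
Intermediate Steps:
(-414625 + 348406)/(112638 + H) = (-414625 + 348406)/(112638 + 62113) = -66219/174751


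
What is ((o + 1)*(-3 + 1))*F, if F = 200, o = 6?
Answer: -2800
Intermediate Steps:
((o + 1)*(-3 + 1))*F = ((6 + 1)*(-3 + 1))*200 = (7*(-2))*200 = -14*200 = -2800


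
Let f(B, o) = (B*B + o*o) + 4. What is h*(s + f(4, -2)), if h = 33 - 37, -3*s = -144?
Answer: -288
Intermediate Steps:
s = 48 (s = -⅓*(-144) = 48)
f(B, o) = 4 + B² + o² (f(B, o) = (B² + o²) + 4 = 4 + B² + o²)
h = -4
h*(s + f(4, -2)) = -4*(48 + (4 + 4² + (-2)²)) = -4*(48 + (4 + 16 + 4)) = -4*(48 + 24) = -4*72 = -288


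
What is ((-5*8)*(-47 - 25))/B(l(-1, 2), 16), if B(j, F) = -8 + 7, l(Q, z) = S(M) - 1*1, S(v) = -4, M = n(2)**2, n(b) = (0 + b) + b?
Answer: -2880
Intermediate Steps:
n(b) = 2*b (n(b) = b + b = 2*b)
M = 16 (M = (2*2)**2 = 4**2 = 16)
l(Q, z) = -5 (l(Q, z) = -4 - 1*1 = -4 - 1 = -5)
B(j, F) = -1
((-5*8)*(-47 - 25))/B(l(-1, 2), 16) = ((-5*8)*(-47 - 25))/(-1) = -40*(-72)*(-1) = 2880*(-1) = -2880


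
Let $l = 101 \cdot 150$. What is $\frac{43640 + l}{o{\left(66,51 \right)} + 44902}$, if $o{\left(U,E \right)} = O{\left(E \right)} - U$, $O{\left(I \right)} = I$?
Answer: $\frac{58790}{44887} \approx 1.3097$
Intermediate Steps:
$o{\left(U,E \right)} = E - U$
$l = 15150$
$\frac{43640 + l}{o{\left(66,51 \right)} + 44902} = \frac{43640 + 15150}{\left(51 - 66\right) + 44902} = \frac{58790}{\left(51 - 66\right) + 44902} = \frac{58790}{-15 + 44902} = \frac{58790}{44887}$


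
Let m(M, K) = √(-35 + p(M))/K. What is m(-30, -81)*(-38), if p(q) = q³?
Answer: 38*I*√27035/81 ≈ 77.137*I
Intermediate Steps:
m(M, K) = √(-35 + M³)/K
m(-30, -81)*(-38) = (√(-35 + (-30)³)/(-81))*(-38) = -√(-35 - 27000)/81*(-38) = -I*√27035/81*(-38) = 38*I*√27035/81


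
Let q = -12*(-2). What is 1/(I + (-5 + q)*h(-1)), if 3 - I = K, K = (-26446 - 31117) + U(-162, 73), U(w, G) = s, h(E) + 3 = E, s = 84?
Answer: 1/57406 ≈ 1.7420e-5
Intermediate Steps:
h(E) = -3 + E
q = 24
U(w, G) = 84
K = -57479 (K = (-26446 - 31117) + 84 = -57563 + 84 = -57479)
I = 57482 (I = 3 - 1*(-57479) = 3 + 57479 = 57482)
1/(I + (-5 + q)*h(-1)) = 1/(57482 + (-5 + 24)*(-3 - 1)) = 1/(57482 + 19*(-4)) = 1/(57482 - 76) = 1/57406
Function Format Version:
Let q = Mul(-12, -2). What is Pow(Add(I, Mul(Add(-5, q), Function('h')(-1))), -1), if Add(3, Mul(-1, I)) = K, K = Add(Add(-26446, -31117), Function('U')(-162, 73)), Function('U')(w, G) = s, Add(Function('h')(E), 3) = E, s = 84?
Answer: Rational(1, 57406) ≈ 1.7420e-5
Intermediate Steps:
Function('h')(E) = Add(-3, E)
q = 24
Function('U')(w, G) = 84
K = -57479 (K = Add(Add(-26446, -31117), 84) = Add(-57563, 84) = -57479)
I = 57482 (I = Add(3, Mul(-1, -57479)) = Add(3, 57479) = 57482)
Pow(Add(I, Mul(Add(-5, q), Function('h')(-1))), -1) = Pow(Add(57482, Mul(Add(-5, 24), Add(-3, -1))), -1) = Pow(Add(57482, Mul(19, -4)), -1) = Pow(Add(57482, -76), -1) = Pow(57406, -1) = Rational(1, 57406)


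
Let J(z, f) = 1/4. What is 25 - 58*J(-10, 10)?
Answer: 21/2 ≈ 10.500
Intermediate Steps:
J(z, f) = ¼
25 - 58*J(-10, 10) = 25 - 58*¼ = 25 - 29/2 = 21/2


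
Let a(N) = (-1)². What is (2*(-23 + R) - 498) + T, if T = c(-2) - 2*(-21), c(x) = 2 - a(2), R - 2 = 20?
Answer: -457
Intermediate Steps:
R = 22 (R = 2 + 20 = 22)
a(N) = 1
c(x) = 1 (c(x) = 2 - 1*1 = 2 - 1 = 1)
T = 43 (T = 1 - 2*(-21) = 1 + 42 = 43)
(2*(-23 + R) - 498) + T = (2*(-23 + 22) - 498) + 43 = (2*(-1) - 498) + 43 = (-2 - 498) + 43 = -500 + 43 = -457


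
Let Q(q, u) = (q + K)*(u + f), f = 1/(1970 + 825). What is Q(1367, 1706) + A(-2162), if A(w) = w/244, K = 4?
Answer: 797547522607/340990 ≈ 2.3389e+6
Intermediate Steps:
f = 1/2795 ≈ 0.00035778
A(w) = w/244 (A(w) = w*(1/244) = w/244)
Q(q, u) = (4 + q)*(1/2795 + u) (Q(q, u) = (q + 4)*(u + 1/2795) = (4 + q)*(1/2795 + u))
Q(1367, 1706) + A(-2162) = (4/2795 + 4*1706 + (1/2795)*1367 + 1367*1706) + (1/244)*(-2162) = (4/2795 + 6824 + 1367/2795 + 2332102) - 1081/122 = 6537299541/2795 - 1081/122 = 797547522607/340990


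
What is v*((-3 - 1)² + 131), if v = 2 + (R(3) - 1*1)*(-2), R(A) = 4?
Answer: -588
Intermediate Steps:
v = -4 (v = 2 + (4 - 1*1)*(-2) = 2 + (4 - 1)*(-2) = 2 + 3*(-2) = 2 - 6 = -4)
v*((-3 - 1)² + 131) = -4*((-3 - 1)² + 131) = -4*((-4)² + 131) = -4*(16 + 131) = -4*147 = -588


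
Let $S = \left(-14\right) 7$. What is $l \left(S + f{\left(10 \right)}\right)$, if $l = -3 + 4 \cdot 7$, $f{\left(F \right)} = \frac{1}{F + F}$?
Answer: $- \frac{9795}{4} \approx -2448.8$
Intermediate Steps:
$f{\left(F \right)} = \frac{1}{2 F}$
$l = 25$ ($l = -3 + 28 = 25$)
$S = -98$
$l \left(S + f{\left(10 \right)}\right) = 25 \left(-98 + \frac{1}{2 \cdot 10}\right) = 25 \left(-98 + \frac{1}{2} \cdot \frac{1}{10}\right) = 25 \left(-98 + \frac{1}{20}\right) = 25 \left(- \frac{1959}{20}\right) = - \frac{9795}{4}$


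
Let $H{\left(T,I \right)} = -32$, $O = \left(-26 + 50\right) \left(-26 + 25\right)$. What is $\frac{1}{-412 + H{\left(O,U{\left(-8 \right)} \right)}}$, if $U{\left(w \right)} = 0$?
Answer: $- \frac{1}{444} \approx -0.0022523$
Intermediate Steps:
$O = -24$ ($O = 24 \left(-1\right) = -24$)
$\frac{1}{-412 + H{\left(O,U{\left(-8 \right)} \right)}} = \frac{1}{-412 - 32} = \frac{1}{-444} = - \frac{1}{444}$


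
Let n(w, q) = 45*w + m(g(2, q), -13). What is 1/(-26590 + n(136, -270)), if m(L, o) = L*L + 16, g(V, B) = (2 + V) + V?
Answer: -1/20418 ≈ -4.8976e-5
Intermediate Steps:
g(V, B) = 2 + 2*V
m(L, o) = 16 + L**2 (m(L, o) = L**2 + 16 = 16 + L**2)
n(w, q) = 52 + 45*w (n(w, q) = 45*w + (16 + (2 + 2*2)**2) = 45*w + (16 + (2 + 4)**2) = 45*w + (16 + 6**2) = 45*w + (16 + 36) = 45*w + 52 = 52 + 45*w)
1/(-26590 + n(136, -270)) = 1/(-26590 + (52 + 45*136)) = 1/(-26590 + (52 + 6120)) = 1/(-26590 + 6172) = 1/(-20418) = -1/20418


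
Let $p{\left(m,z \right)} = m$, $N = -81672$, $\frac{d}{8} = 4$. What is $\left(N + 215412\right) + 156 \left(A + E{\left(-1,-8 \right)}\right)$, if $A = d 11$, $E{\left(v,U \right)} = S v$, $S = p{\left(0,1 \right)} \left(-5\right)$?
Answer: $188652$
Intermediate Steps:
$d = 32$ ($d = 8 \cdot 4 = 32$)
$S = 0$ ($S = 0 \left(-5\right) = 0$)
$E{\left(v,U \right)} = 0$ ($E{\left(v,U \right)} = 0 v = 0$)
$A = 352$ ($A = 32 \cdot 11 = 352$)
$\left(N + 215412\right) + 156 \left(A + E{\left(-1,-8 \right)}\right) = \left(-81672 + 215412\right) + 156 \left(352 + 0\right) = 133740 + 156 \cdot 352 = 133740 + 54912 = 188652$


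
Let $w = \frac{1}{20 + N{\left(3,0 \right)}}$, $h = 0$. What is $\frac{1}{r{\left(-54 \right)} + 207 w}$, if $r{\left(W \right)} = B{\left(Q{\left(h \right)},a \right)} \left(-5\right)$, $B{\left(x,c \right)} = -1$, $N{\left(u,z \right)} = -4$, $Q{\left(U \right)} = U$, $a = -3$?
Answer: $\frac{16}{287} \approx 0.055749$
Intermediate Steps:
$w = \frac{1}{16}$ ($w = \frac{1}{20 - 4} = \frac{1}{16} \approx 0.0625$)
$r{\left(W \right)} = 5$ ($r{\left(W \right)} = \left(-1\right) \left(-5\right) = 5$)
$\frac{1}{r{\left(-54 \right)} + 207 w} = \frac{1}{5 + 207 \cdot \frac{1}{16}} = \frac{1}{5 + \frac{207}{16}} = \frac{1}{\frac{287}{16}} = \frac{16}{287}$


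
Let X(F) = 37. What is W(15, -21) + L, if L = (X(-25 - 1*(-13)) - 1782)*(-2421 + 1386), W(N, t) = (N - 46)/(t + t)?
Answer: 75855181/42 ≈ 1.8061e+6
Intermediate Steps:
W(N, t) = (-46 + N)/(2*t) (W(N, t) = (-46 + N)/((2*t)) = (-46 + N)*(1/(2*t)) = (-46 + N)/(2*t))
L = 1806075 (L = (37 - 1782)*(-2421 + 1386) = -1745*(-1035) = 1806075)
W(15, -21) + L = (½)*(-46 + 15)/(-21) + 1806075 = (½)*(-1/21)*(-31) + 1806075 = 31/42 + 1806075 = 75855181/42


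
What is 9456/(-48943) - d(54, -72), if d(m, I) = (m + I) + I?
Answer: 4395414/48943 ≈ 89.807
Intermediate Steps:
d(m, I) = m + 2*I (d(m, I) = (I + m) + I = m + 2*I)
9456/(-48943) - d(54, -72) = 9456/(-48943) - (54 + 2*(-72)) = 9456*(-1/48943) - (54 - 144) = -9456/48943 - 1*(-90) = -9456/48943 + 90 = 4395414/48943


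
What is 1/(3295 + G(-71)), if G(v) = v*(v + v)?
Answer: 1/13377 ≈ 7.4755e-5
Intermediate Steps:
G(v) = 2*v² (G(v) = v*(2*v) = 2*v²)
1/(3295 + G(-71)) = 1/(3295 + 2*(-71)²) = 1/(3295 + 2*5041) = 1/(3295 + 10082) = 1/13377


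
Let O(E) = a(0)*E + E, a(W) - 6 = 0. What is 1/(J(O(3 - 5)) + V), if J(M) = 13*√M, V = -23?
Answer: -23/2895 - 13*I*√14/2895 ≈ -0.0079447 - 0.016802*I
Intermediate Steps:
a(W) = 6 (a(W) = 6 + 0 = 6)
O(E) = 7*E (O(E) = 6*E + E = 7*E)
1/(J(O(3 - 5)) + V) = 1/(13*√(7*(3 - 5)) - 23) = 1/(13*√(7*(-2)) - 23) = 1/(13*√(-14) - 23) = 1/(13*(I*√14) - 23) = 1/(13*I*√14 - 23) = 1/(-23 + 13*I*√14)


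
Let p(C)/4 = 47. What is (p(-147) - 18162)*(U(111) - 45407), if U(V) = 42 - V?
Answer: 817385624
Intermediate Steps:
p(C) = 188 (p(C) = 4*47 = 188)
(p(-147) - 18162)*(U(111) - 45407) = (188 - 18162)*((42 - 1*111) - 45407) = -17974*((42 - 111) - 45407) = -17974*(-69 - 45407) = -17974*(-45476) = 817385624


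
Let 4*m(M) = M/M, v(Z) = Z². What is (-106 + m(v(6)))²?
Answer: 178929/16 ≈ 11183.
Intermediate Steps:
m(M) = ¼ (m(M) = (M/M)/4 = (¼)*1 = ¼)
(-106 + m(v(6)))² = (-106 + ¼)² = (-423/4)² = 178929/16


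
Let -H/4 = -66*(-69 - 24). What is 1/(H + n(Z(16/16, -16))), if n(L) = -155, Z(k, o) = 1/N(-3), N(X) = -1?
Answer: -1/24707 ≈ -4.0474e-5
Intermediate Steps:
Z(k, o) = -1 (Z(k, o) = 1/(-1) = -1)
H = -24552 (H = -(-264)*(-69 - 24) = -(-264)*(-93) = -4*6138 = -24552)
1/(H + n(Z(16/16, -16))) = 1/(-24552 - 155) = 1/(-24707) = -1/24707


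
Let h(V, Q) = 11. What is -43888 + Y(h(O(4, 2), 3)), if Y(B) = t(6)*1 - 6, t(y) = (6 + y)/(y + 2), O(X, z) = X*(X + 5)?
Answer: -87785/2 ≈ -43893.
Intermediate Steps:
O(X, z) = X*(5 + X)
t(y) = (6 + y)/(2 + y)
Y(B) = -9/2 (Y(B) = ((6 + 6)/(2 + 6))*1 - 6 = (12/8)*1 - 6 = ((⅛)*12)*1 - 6 = (3/2)*1 - 6 = 3/2 - 6 = -9/2)
-43888 + Y(h(O(4, 2), 3)) = -43888 - 9/2 = -87785/2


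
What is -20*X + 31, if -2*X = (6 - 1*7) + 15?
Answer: 171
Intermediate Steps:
X = -7 (X = -((6 - 1*7) + 15)/2 = -((6 - 7) + 15)/2 = -(-1 + 15)/2 = -1/2*14 = -7)
-20*X + 31 = -20*(-7) + 31 = 140 + 31 = 171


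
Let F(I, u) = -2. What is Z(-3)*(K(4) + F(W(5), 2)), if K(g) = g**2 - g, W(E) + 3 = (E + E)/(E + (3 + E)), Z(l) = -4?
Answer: -40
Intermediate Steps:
W(E) = -3 + 2*E/(3 + 2*E) (W(E) = -3 + (E + E)/(E + (3 + E)) = -3 + (2*E)/(3 + 2*E) = -3 + 2*E/(3 + 2*E))
Z(-3)*(K(4) + F(W(5), 2)) = -4*(4*(-1 + 4) - 2) = -4*(4*3 - 2) = -4*(12 - 2) = -4*10 = -40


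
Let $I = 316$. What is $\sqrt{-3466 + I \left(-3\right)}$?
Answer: $i \sqrt{4414} \approx 66.438 i$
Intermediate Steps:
$\sqrt{-3466 + I \left(-3\right)} = \sqrt{-3466 + 316 \left(-3\right)} = \sqrt{-3466 - 948} = \sqrt{-4414} = i \sqrt{4414}$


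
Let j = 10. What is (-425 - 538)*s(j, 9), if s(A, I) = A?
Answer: -9630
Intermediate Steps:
(-425 - 538)*s(j, 9) = (-425 - 538)*10 = -963*10 = -9630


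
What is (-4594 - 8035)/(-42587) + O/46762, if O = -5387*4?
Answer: -163553689/995726647 ≈ -0.16426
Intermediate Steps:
O = -21548
(-4594 - 8035)/(-42587) + O/46762 = (-4594 - 8035)/(-42587) - 21548/46762 = -12629*(-1/42587) - 21548*1/46762 = 12629/42587 - 10774/23381 = -163553689/995726647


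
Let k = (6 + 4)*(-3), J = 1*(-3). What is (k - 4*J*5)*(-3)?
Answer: -90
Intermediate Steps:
J = -3
k = -30 (k = 10*(-3) = -30)
(k - 4*J*5)*(-3) = (-30 - 4*(-3)*5)*(-3) = (-30 - (-12)*5)*(-3) = (-30 - 1*(-60))*(-3) = (-30 + 60)*(-3) = 30*(-3) = -90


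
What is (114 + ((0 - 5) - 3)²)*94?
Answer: 16732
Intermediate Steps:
(114 + ((0 - 5) - 3)²)*94 = (114 + (-5 - 3)²)*94 = (114 + (-8)²)*94 = (114 + 64)*94 = 178*94 = 16732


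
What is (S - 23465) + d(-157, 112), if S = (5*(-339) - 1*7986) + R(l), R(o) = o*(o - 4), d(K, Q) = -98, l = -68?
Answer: -28348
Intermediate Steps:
R(o) = o*(-4 + o)
S = -4785 (S = (5*(-339) - 1*7986) - 68*(-4 - 68) = (-1695 - 7986) - 68*(-72) = -9681 + 4896 = -4785)
(S - 23465) + d(-157, 112) = (-4785 - 23465) - 98 = -28250 - 98 = -28348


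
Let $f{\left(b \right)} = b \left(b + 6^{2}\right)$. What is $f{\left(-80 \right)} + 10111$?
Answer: $13631$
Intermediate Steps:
$f{\left(b \right)} = b \left(36 + b\right)$ ($f{\left(b \right)} = b \left(b + 36\right) = b \left(36 + b\right)$)
$f{\left(-80 \right)} + 10111 = - 80 \left(36 - 80\right) + 10111 = \left(-80\right) \left(-44\right) + 10111 = 3520 + 10111 = 13631$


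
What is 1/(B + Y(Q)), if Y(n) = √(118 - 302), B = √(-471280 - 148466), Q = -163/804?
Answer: -I/(√619746 + 2*√46) ≈ -0.0012487*I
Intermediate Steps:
Q = -163/804 (Q = -163*1/804 = -163/804 ≈ -0.20274)
B = I*√619746 (B = √(-619746) = I*√619746 ≈ 787.24*I)
Y(n) = 2*I*√46 (Y(n) = √(-184) = 2*I*√46)
1/(B + Y(Q)) = 1/(I*√619746 + 2*I*√46)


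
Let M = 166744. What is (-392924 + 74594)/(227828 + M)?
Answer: -405/502 ≈ -0.80677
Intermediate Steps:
(-392924 + 74594)/(227828 + M) = (-392924 + 74594)/(227828 + 166744) = -318330/394572 = -318330*1/394572 = -405/502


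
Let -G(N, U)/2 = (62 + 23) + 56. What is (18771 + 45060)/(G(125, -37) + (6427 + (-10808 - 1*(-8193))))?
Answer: 63831/3530 ≈ 18.082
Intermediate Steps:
G(N, U) = -282 (G(N, U) = -2*((62 + 23) + 56) = -2*(85 + 56) = -2*141 = -282)
(18771 + 45060)/(G(125, -37) + (6427 + (-10808 - 1*(-8193)))) = (18771 + 45060)/(-282 + (6427 + (-10808 - 1*(-8193)))) = 63831/(-282 + (6427 + (-10808 + 8193))) = 63831/(-282 + (6427 - 2615)) = 63831/(-282 + 3812) = 63831/3530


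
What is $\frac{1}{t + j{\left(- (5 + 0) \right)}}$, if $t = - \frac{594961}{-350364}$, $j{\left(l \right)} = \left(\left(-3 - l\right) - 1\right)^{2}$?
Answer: $\frac{350364}{945325} \approx 0.37063$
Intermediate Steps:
$j{\left(l \right)} = \left(-4 - l\right)^{2}$
$t = \frac{594961}{350364}$ ($t = \left(-594961\right) \left(- \frac{1}{350364}\right) = \frac{594961}{350364} \approx 1.6981$)
$\frac{1}{t + j{\left(- (5 + 0) \right)}} = \frac{1}{\frac{594961}{350364} + \left(4 - \left(5 + 0\right)\right)^{2}} = \frac{1}{\frac{594961}{350364} + \left(4 - 5\right)^{2}} = \frac{1}{\frac{594961}{350364} + \left(-1\right)^{2}} = \frac{1}{\frac{594961}{350364} + 1} = \frac{1}{\frac{945325}{350364}} = \frac{350364}{945325}$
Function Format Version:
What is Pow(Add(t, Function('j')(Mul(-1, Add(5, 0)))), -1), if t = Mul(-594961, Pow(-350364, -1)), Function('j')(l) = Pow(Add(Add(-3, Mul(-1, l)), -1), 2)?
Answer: Rational(350364, 945325) ≈ 0.37063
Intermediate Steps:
Function('j')(l) = Pow(Add(-4, Mul(-1, l)), 2)
t = Rational(594961, 350364) (t = Mul(-594961, Rational(-1, 350364)) = Rational(594961, 350364) ≈ 1.6981)
Pow(Add(t, Function('j')(Mul(-1, Add(5, 0)))), -1) = Pow(Add(Rational(594961, 350364), Pow(Add(4, Mul(-1, Add(5, 0))), 2)), -1) = Pow(Add(Rational(594961, 350364), Pow(Add(4, Mul(-1, 5)), 2)), -1) = Pow(Add(Rational(594961, 350364), Pow(Add(4, -5), 2)), -1) = Pow(Add(Rational(594961, 350364), Pow(-1, 2)), -1) = Pow(Add(Rational(594961, 350364), 1), -1) = Pow(Rational(945325, 350364), -1) = Rational(350364, 945325)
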